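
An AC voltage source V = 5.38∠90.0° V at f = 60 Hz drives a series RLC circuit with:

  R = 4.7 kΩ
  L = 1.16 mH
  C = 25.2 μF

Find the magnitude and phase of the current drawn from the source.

Step 1 — Angular frequency: ω = 2π·f = 2π·60 = 377 rad/s.
Step 2 — Component impedances:
  R: Z = R = 4700 Ω
  L: Z = jωL = j·377·0.00116 = 0 + j0.4373 Ω
  C: Z = 1/(jωC) = -j/(ω·C) = 0 - j105.3 Ω
Step 3 — Series combination: Z_total = R + L + C = 4700 - j104.8 Ω = 4701∠-1.3° Ω.
Step 4 — Source phasor: V = 5.38∠90.0° V = 0 + j5.38 V.
Step 5 — Ohm's law: I = V / Z_total = (0 + j5.38) / (4700 - j104.8) = -2.552e-05 + j0.001144 A.
Step 6 — Convert to polar: |I| = 0.001144 A, ∠I = 91.3°.

I = 0.001144∠91.3° A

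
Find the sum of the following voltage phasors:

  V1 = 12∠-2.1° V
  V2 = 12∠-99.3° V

Step 1 — Convert each phasor to rectangular form:
  V1 = 12·(cos(-2.1°) + j·sin(-2.1°)) = 11.99 - j0.4397 V
  V2 = 12·(cos(-99.3°) + j·sin(-99.3°)) = -1.939 - j11.84 V
Step 2 — Sum components: V_total = 10.05 - j12.28 V.
Step 3 — Convert to polar: |V_total| = 15.87 V, ∠V_total = -50.7°.

V_total = 15.87∠-50.7° V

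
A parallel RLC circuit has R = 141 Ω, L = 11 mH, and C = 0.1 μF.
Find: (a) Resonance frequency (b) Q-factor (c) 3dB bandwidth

Step 1 — Resonance: ω₀ = 1/√(LC) = 1/√(0.011·1e-07) = 3.015e+04 rad/s.
Step 2 — f₀ = ω₀/(2π) = 4799 Hz.
Step 3 — Parallel Q: Q = R/(ω₀L) = 141/(3.015e+04·0.011) = 0.4251.
Step 4 — Bandwidth: Δω = ω₀/Q = 7.092e+04 rad/s; BW = Δω/(2π) = 1.129e+04 Hz.

(a) f₀ = 4799 Hz  (b) Q = 0.4251  (c) BW = 1.129e+04 Hz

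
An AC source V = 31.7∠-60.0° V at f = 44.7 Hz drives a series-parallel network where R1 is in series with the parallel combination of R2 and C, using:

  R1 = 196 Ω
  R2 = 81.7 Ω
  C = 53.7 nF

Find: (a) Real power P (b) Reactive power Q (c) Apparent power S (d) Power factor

Step 1 — Angular frequency: ω = 2π·f = 2π·44.7 = 280.9 rad/s.
Step 2 — Component impedances:
  R1: Z = R = 196 Ω
  R2: Z = R = 81.7 Ω
  C: Z = 1/(jωC) = -j/(ω·C) = 0 - j6.63e+04 Ω
Step 3 — Parallel branch: R2 || C = 1/(1/R2 + 1/C) = 81.7 - j0.1007 Ω.
Step 4 — Series with R1: Z_total = R1 + (R2 || C) = 277.7 - j0.1007 Ω = 277.7∠-0.0° Ω.
Step 5 — Source phasor: V = 31.7∠-60.0° V = 15.85 - j27.45 V.
Step 6 — Current: I = V / Z = 0.05711 - j0.09884 A = 0.1142∠-60.0° A.
Step 7 — Complex power: S = V·I* = 3.619 - j0.001312 VA.
Step 8 — Real power: P = Re(S) = 3.619 W.
Step 9 — Reactive power: Q = Im(S) = -0.001312 VAR.
Step 10 — Apparent power: |S| = 3.619 VA.
Step 11 — Power factor: PF = P/|S| = 1 (leading).

(a) P = 3.619 W  (b) Q = -0.001312 VAR  (c) S = 3.619 VA  (d) PF = 1 (leading)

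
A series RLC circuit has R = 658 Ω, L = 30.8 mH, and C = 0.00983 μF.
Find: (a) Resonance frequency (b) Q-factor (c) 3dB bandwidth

Step 1 — Resonance: ω₀ = 1/√(LC) = 1/√(0.0308·9.83e-09) = 5.747e+04 rad/s.
Step 2 — f₀ = ω₀/(2π) = 9147 Hz.
Step 3 — Series Q: Q = ω₀L/R = 5.747e+04·0.0308/658 = 2.69.
Step 4 — Bandwidth: Δω = ω₀/Q = 2.136e+04 rad/s; BW = Δω/(2π) = 3400 Hz.

(a) f₀ = 9147 Hz  (b) Q = 2.69  (c) BW = 3400 Hz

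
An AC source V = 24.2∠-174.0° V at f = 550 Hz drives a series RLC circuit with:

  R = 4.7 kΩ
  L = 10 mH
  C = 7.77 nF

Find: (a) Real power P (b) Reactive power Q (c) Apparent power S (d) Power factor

Step 1 — Angular frequency: ω = 2π·f = 2π·550 = 3456 rad/s.
Step 2 — Component impedances:
  R: Z = R = 4700 Ω
  L: Z = jωL = j·3456·0.01 = 0 + j34.56 Ω
  C: Z = 1/(jωC) = -j/(ω·C) = 0 - j3.724e+04 Ω
Step 3 — Series combination: Z_total = R + L + C = 4700 - j3.721e+04 Ω = 3.75e+04∠-82.8° Ω.
Step 4 — Source phasor: V = 24.2∠-174.0° V = -24.07 - j2.53 V.
Step 5 — Current: I = V / Z = -1.351e-05 - j0.0006451 A = 0.0006453∠-91.2° A.
Step 6 — Complex power: S = V·I* = 0.001957 - j0.01549 VA.
Step 7 — Real power: P = Re(S) = 0.001957 W.
Step 8 — Reactive power: Q = Im(S) = -0.01549 VAR.
Step 9 — Apparent power: |S| = 0.01562 VA.
Step 10 — Power factor: PF = P/|S| = 0.1253 (leading).

(a) P = 0.001957 W  (b) Q = -0.01549 VAR  (c) S = 0.01562 VA  (d) PF = 0.1253 (leading)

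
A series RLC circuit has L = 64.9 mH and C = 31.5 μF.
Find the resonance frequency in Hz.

Step 1 — Resonance condition Im(Z)=0 gives ω₀ = 1/√(LC).
Step 2 — ω₀ = 1/√(0.0649·3.15e-05) = 699.4 rad/s.
Step 3 — f₀ = ω₀/(2π) = 111.3 Hz.

f₀ = 111.3 Hz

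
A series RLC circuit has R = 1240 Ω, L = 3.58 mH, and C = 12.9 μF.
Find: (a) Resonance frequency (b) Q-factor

Step 1 — Resonance condition Im(Z)=0 gives ω₀ = 1/√(LC).
Step 2 — ω₀ = 1/√(0.00358·1.29e-05) = 4653 rad/s.
Step 3 — f₀ = ω₀/(2π) = 740.6 Hz.
Step 4 — Series Q: Q = ω₀L/R = 4653·0.00358/1240 = 0.01343.

(a) f₀ = 740.6 Hz  (b) Q = 0.01343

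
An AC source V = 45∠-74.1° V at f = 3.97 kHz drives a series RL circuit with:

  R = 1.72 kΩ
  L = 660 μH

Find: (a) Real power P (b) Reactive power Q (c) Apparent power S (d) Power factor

Step 1 — Angular frequency: ω = 2π·f = 2π·3970 = 2.494e+04 rad/s.
Step 2 — Component impedances:
  R: Z = R = 1720 Ω
  L: Z = jωL = j·2.494e+04·0.00066 = 0 + j16.46 Ω
Step 3 — Series combination: Z_total = R + L = 1720 + j16.46 Ω = 1720∠0.5° Ω.
Step 4 — Source phasor: V = 45∠-74.1° V = 12.33 - j43.28 V.
Step 5 — Current: I = V / Z = 0.006926 - j0.02523 A = 0.02616∠-74.6° A.
Step 6 — Complex power: S = V·I* = 1.177 + j0.01127 VA.
Step 7 — Real power: P = Re(S) = 1.177 W.
Step 8 — Reactive power: Q = Im(S) = 0.01127 VAR.
Step 9 — Apparent power: |S| = 1.177 VA.
Step 10 — Power factor: PF = P/|S| = 1 (lagging).

(a) P = 1.177 W  (b) Q = 0.01127 VAR  (c) S = 1.177 VA  (d) PF = 1 (lagging)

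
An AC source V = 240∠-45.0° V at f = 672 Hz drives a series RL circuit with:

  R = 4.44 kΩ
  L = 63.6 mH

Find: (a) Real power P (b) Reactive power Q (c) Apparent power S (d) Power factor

Step 1 — Angular frequency: ω = 2π·f = 2π·672 = 4222 rad/s.
Step 2 — Component impedances:
  R: Z = R = 4440 Ω
  L: Z = jωL = j·4222·0.0636 = 0 + j268.5 Ω
Step 3 — Series combination: Z_total = R + L = 4440 + j268.5 Ω = 4448∠3.5° Ω.
Step 4 — Source phasor: V = 240∠-45.0° V = 169.7 - j169.7 V.
Step 5 — Current: I = V / Z = 0.03578 - j0.04039 A = 0.05396∠-48.5° A.
Step 6 — Complex power: S = V·I* = 12.93 + j0.7818 VA.
Step 7 — Real power: P = Re(S) = 12.93 W.
Step 8 — Reactive power: Q = Im(S) = 0.7818 VAR.
Step 9 — Apparent power: |S| = 12.95 VA.
Step 10 — Power factor: PF = P/|S| = 0.9982 (lagging).

(a) P = 12.93 W  (b) Q = 0.7818 VAR  (c) S = 12.95 VA  (d) PF = 0.9982 (lagging)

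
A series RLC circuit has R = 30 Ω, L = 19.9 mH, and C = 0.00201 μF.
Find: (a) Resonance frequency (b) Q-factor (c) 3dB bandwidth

Step 1 — Resonance condition Im(Z)=0 gives ω₀ = 1/√(LC).
Step 2 — ω₀ = 1/√(0.0199·2.01e-09) = 1.581e+05 rad/s.
Step 3 — f₀ = ω₀/(2π) = 2.516e+04 Hz.
Step 4 — Series Q: Q = ω₀L/R = 1.581e+05·0.0199/30 = 104.9.
Step 5 — 3dB bandwidth: Δω = ω₀/Q = 1508 rad/s; BW = Δω/(2π) = 239.9 Hz.

(a) f₀ = 2.516e+04 Hz  (b) Q = 104.9  (c) BW = 239.9 Hz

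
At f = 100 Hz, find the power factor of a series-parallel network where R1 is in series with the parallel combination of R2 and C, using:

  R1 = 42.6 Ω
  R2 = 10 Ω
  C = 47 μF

Step 1 — Angular frequency: ω = 2π·f = 2π·100 = 628.3 rad/s.
Step 2 — Component impedances:
  R1: Z = R = 42.6 Ω
  R2: Z = R = 10 Ω
  C: Z = 1/(jωC) = -j/(ω·C) = 0 - j33.86 Ω
Step 3 — Parallel branch: R2 || C = 1/(1/R2 + 1/C) = 9.198 - j2.716 Ω.
Step 4 — Series with R1: Z_total = R1 + (R2 || C) = 51.8 - j2.716 Ω = 51.87∠-3.0° Ω.
Step 5 — Power factor: PF = cos(φ) = Re(Z)/|Z| = 51.798/51.869 = 0.9986.
Step 6 — Type: Im(Z) = -2.716 ⇒ leading (phase φ = -3.0°).

PF = 0.9986 (leading, φ = -3.0°)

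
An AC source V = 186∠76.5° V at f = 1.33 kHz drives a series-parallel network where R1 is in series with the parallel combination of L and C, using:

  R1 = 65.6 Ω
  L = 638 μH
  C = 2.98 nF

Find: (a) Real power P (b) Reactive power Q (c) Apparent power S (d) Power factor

Step 1 — Angular frequency: ω = 2π·f = 2π·1330 = 8357 rad/s.
Step 2 — Component impedances:
  R1: Z = R = 65.6 Ω
  L: Z = jωL = j·8357·0.000638 = 0 + j5.332 Ω
  C: Z = 1/(jωC) = -j/(ω·C) = 0 - j4.016e+04 Ω
Step 3 — Parallel branch: L || C = 1/(1/L + 1/C) = 0 + j5.332 Ω.
Step 4 — Series with R1: Z_total = R1 + (L || C) = 65.6 + j5.332 Ω = 65.82∠4.6° Ω.
Step 5 — Source phasor: V = 186∠76.5° V = 43.42 + j180.9 V.
Step 6 — Current: I = V / Z = 0.8802 + j2.685 A = 2.826∠71.9° A.
Step 7 — Complex power: S = V·I* = 523.9 + j42.59 VA.
Step 8 — Real power: P = Re(S) = 523.9 W.
Step 9 — Reactive power: Q = Im(S) = 42.59 VAR.
Step 10 — Apparent power: |S| = 525.6 VA.
Step 11 — Power factor: PF = P/|S| = 0.9967 (lagging).

(a) P = 523.9 W  (b) Q = 42.59 VAR  (c) S = 525.6 VA  (d) PF = 0.9967 (lagging)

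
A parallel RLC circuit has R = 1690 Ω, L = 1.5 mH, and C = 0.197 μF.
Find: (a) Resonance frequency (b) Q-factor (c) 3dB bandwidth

Step 1 — Resonance: ω₀ = 1/√(LC) = 1/√(0.0015·1.97e-07) = 5.817e+04 rad/s.
Step 2 — f₀ = ω₀/(2π) = 9259 Hz.
Step 3 — Parallel Q: Q = R/(ω₀L) = 1690/(5.817e+04·0.0015) = 19.37.
Step 4 — Bandwidth: Δω = ω₀/Q = 3004 rad/s; BW = Δω/(2π) = 478 Hz.

(a) f₀ = 9259 Hz  (b) Q = 19.37  (c) BW = 478 Hz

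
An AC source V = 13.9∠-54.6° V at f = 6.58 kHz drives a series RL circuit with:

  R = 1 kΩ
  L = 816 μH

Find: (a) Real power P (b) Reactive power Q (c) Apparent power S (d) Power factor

Step 1 — Angular frequency: ω = 2π·f = 2π·6580 = 4.134e+04 rad/s.
Step 2 — Component impedances:
  R: Z = R = 1000 Ω
  L: Z = jωL = j·4.134e+04·0.000816 = 0 + j33.74 Ω
Step 3 — Series combination: Z_total = R + L = 1000 + j33.74 Ω = 1001∠1.9° Ω.
Step 4 — Source phasor: V = 13.9∠-54.6° V = 8.052 - j11.33 V.
Step 5 — Current: I = V / Z = 0.007661 - j0.01159 A = 0.01389∠-56.5° A.
Step 6 — Complex power: S = V·I* = 0.193 + j0.006511 VA.
Step 7 — Real power: P = Re(S) = 0.193 W.
Step 8 — Reactive power: Q = Im(S) = 0.006511 VAR.
Step 9 — Apparent power: |S| = 0.1931 VA.
Step 10 — Power factor: PF = P/|S| = 0.9994 (lagging).

(a) P = 0.193 W  (b) Q = 0.006511 VAR  (c) S = 0.1931 VA  (d) PF = 0.9994 (lagging)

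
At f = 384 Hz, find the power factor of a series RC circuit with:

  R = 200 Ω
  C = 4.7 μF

Step 1 — Angular frequency: ω = 2π·f = 2π·384 = 2413 rad/s.
Step 2 — Component impedances:
  R: Z = R = 200 Ω
  C: Z = 1/(jωC) = -j/(ω·C) = 0 - j88.18 Ω
Step 3 — Series combination: Z_total = R + C = 200 - j88.18 Ω = 218.6∠-23.8° Ω.
Step 4 — Power factor: PF = cos(φ) = Re(Z)/|Z| = 200/218.58 = 0.915.
Step 5 — Type: Im(Z) = -88.18 ⇒ leading (phase φ = -23.8°).

PF = 0.915 (leading, φ = -23.8°)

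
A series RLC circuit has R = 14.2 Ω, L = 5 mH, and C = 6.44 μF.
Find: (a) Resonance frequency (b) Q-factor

Step 1 — Resonance condition Im(Z)=0 gives ω₀ = 1/√(LC).
Step 2 — ω₀ = 1/√(0.005·6.44e-06) = 5573 rad/s.
Step 3 — f₀ = ω₀/(2π) = 886.9 Hz.
Step 4 — Series Q: Q = ω₀L/R = 5573·0.005/14.2 = 1.962.

(a) f₀ = 886.9 Hz  (b) Q = 1.962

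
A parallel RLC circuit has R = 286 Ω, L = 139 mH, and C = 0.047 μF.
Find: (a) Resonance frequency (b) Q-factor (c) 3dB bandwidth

Step 1 — Resonance: ω₀ = 1/√(LC) = 1/√(0.139·4.7e-08) = 1.237e+04 rad/s.
Step 2 — f₀ = ω₀/(2π) = 1969 Hz.
Step 3 — Parallel Q: Q = R/(ω₀L) = 286/(1.237e+04·0.139) = 0.1663.
Step 4 — Bandwidth: Δω = ω₀/Q = 7.439e+04 rad/s; BW = Δω/(2π) = 1.184e+04 Hz.

(a) f₀ = 1969 Hz  (b) Q = 0.1663  (c) BW = 1.184e+04 Hz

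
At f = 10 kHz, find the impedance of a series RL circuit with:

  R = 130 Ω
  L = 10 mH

Step 1 — Angular frequency: ω = 2π·f = 2π·1e+04 = 6.283e+04 rad/s.
Step 2 — Component impedances:
  R: Z = R = 130 Ω
  L: Z = jωL = j·6.283e+04·0.01 = 0 + j628.3 Ω
Step 3 — Series combination: Z_total = R + L = 130 + j628.3 Ω = 641.6∠78.3° Ω.

Z = 130 + j628.3 Ω = 641.6∠78.3° Ω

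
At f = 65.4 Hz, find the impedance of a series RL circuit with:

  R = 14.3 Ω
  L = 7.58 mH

Step 1 — Angular frequency: ω = 2π·f = 2π·65.4 = 410.9 rad/s.
Step 2 — Component impedances:
  R: Z = R = 14.3 Ω
  L: Z = jωL = j·410.9·0.00758 = 0 + j3.115 Ω
Step 3 — Series combination: Z_total = R + L = 14.3 + j3.115 Ω = 14.64∠12.3° Ω.

Z = 14.3 + j3.115 Ω = 14.64∠12.3° Ω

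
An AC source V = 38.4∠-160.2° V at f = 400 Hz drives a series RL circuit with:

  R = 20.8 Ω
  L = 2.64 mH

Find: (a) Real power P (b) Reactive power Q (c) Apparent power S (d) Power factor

Step 1 — Angular frequency: ω = 2π·f = 2π·400 = 2513 rad/s.
Step 2 — Component impedances:
  R: Z = R = 20.8 Ω
  L: Z = jωL = j·2513·0.00264 = 0 + j6.635 Ω
Step 3 — Series combination: Z_total = R + L = 20.8 + j6.635 Ω = 21.83∠17.7° Ω.
Step 4 — Source phasor: V = 38.4∠-160.2° V = -36.13 - j13.01 V.
Step 5 — Current: I = V / Z = -1.758 - j0.06469 A = 1.759∠-177.9° A.
Step 6 — Complex power: S = V·I* = 64.34 + j20.53 VA.
Step 7 — Real power: P = Re(S) = 64.34 W.
Step 8 — Reactive power: Q = Im(S) = 20.53 VAR.
Step 9 — Apparent power: |S| = 67.54 VA.
Step 10 — Power factor: PF = P/|S| = 0.9527 (lagging).

(a) P = 64.34 W  (b) Q = 20.53 VAR  (c) S = 67.54 VA  (d) PF = 0.9527 (lagging)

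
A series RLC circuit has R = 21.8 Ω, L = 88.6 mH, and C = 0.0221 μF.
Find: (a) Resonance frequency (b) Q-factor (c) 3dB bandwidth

Step 1 — Resonance condition Im(Z)=0 gives ω₀ = 1/√(LC).
Step 2 — ω₀ = 1/√(0.0886·2.21e-08) = 2.26e+04 rad/s.
Step 3 — f₀ = ω₀/(2π) = 3597 Hz.
Step 4 — Series Q: Q = ω₀L/R = 2.26e+04·0.0886/21.8 = 91.85.
Step 5 — 3dB bandwidth: Δω = ω₀/Q = 246 rad/s; BW = Δω/(2π) = 39.16 Hz.

(a) f₀ = 3597 Hz  (b) Q = 91.85  (c) BW = 39.16 Hz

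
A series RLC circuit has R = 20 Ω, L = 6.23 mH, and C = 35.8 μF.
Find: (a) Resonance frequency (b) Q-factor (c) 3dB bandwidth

Step 1 — Resonance: ω₀ = 1/√(LC) = 1/√(0.00623·3.58e-05) = 2117 rad/s.
Step 2 — f₀ = ω₀/(2π) = 337 Hz.
Step 3 — Series Q: Q = ω₀L/R = 2117·0.00623/20 = 0.6596.
Step 4 — Bandwidth: Δω = ω₀/Q = 3210 rad/s; BW = Δω/(2π) = 510.9 Hz.

(a) f₀ = 337 Hz  (b) Q = 0.6596  (c) BW = 510.9 Hz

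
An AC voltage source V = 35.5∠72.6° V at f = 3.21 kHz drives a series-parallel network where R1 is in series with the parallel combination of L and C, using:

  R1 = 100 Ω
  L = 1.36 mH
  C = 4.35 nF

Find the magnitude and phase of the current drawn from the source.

Step 1 — Angular frequency: ω = 2π·f = 2π·3210 = 2.017e+04 rad/s.
Step 2 — Component impedances:
  R1: Z = R = 100 Ω
  L: Z = jωL = j·2.017e+04·0.00136 = 0 + j27.43 Ω
  C: Z = 1/(jωC) = -j/(ω·C) = 0 - j1.14e+04 Ω
Step 3 — Parallel branch: L || C = 1/(1/L + 1/C) = 0 + j27.5 Ω.
Step 4 — Series with R1: Z_total = R1 + (L || C) = 100 + j27.5 Ω = 103.7∠15.4° Ω.
Step 5 — Source phasor: V = 35.5∠72.6° V = 10.62 + j33.88 V.
Step 6 — Ohm's law: I = V / Z_total = (10.62 + j33.88) / (100 + j27.5) = 0.1853 + j0.2878 A.
Step 7 — Convert to polar: |I| = 0.3423 A, ∠I = 57.2°.

I = 0.3423∠57.2° A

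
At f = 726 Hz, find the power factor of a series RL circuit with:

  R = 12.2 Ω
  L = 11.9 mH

Step 1 — Angular frequency: ω = 2π·f = 2π·726 = 4562 rad/s.
Step 2 — Component impedances:
  R: Z = R = 12.2 Ω
  L: Z = jωL = j·4562·0.0119 = 0 + j54.28 Ω
Step 3 — Series combination: Z_total = R + L = 12.2 + j54.28 Ω = 55.64∠77.3° Ω.
Step 4 — Power factor: PF = cos(φ) = Re(Z)/|Z| = 12.2/55.64 = 0.2193.
Step 5 — Type: Im(Z) = 54.28 ⇒ lagging (phase φ = 77.3°).

PF = 0.2193 (lagging, φ = 77.3°)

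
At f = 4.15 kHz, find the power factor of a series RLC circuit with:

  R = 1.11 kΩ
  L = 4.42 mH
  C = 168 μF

Step 1 — Angular frequency: ω = 2π·f = 2π·4150 = 2.608e+04 rad/s.
Step 2 — Component impedances:
  R: Z = R = 1110 Ω
  L: Z = jωL = j·2.608e+04·0.00442 = 0 + j115.3 Ω
  C: Z = 1/(jωC) = -j/(ω·C) = 0 - j0.2283 Ω
Step 3 — Series combination: Z_total = R + L + C = 1110 + j115 Ω = 1116∠5.9° Ω.
Step 4 — Power factor: PF = cos(φ) = Re(Z)/|Z| = 1110/1115.9 = 0.9947.
Step 5 — Type: Im(Z) = 115 ⇒ lagging (phase φ = 5.9°).

PF = 0.9947 (lagging, φ = 5.9°)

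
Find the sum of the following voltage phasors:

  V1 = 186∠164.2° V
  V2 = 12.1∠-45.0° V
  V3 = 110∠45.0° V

Step 1 — Convert each phasor to rectangular form:
  V1 = 186·(cos(164.2°) + j·sin(164.2°)) = -179 + j50.64 V
  V2 = 12.1·(cos(-45.0°) + j·sin(-45.0°)) = 8.556 - j8.556 V
  V3 = 110·(cos(45.0°) + j·sin(45.0°)) = 77.78 + j77.78 V
Step 2 — Sum components: V_total = -92.63 + j119.9 V.
Step 3 — Convert to polar: |V_total| = 151.5 V, ∠V_total = 127.7°.

V_total = 151.5∠127.7° V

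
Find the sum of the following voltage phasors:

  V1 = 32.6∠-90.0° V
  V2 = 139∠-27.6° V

Step 1 — Convert each phasor to rectangular form:
  V1 = 32.6·(cos(-90.0°) + j·sin(-90.0°)) = 0 - j32.6 V
  V2 = 139·(cos(-27.6°) + j·sin(-27.6°)) = 123.2 - j64.4 V
Step 2 — Sum components: V_total = 123.2 - j97 V.
Step 3 — Convert to polar: |V_total| = 156.8 V, ∠V_total = -38.2°.

V_total = 156.8∠-38.2° V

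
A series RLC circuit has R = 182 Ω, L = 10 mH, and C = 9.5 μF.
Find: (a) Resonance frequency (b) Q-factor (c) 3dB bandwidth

Step 1 — Resonance condition Im(Z)=0 gives ω₀ = 1/√(LC).
Step 2 — ω₀ = 1/√(0.01·9.5e-06) = 3244 rad/s.
Step 3 — f₀ = ω₀/(2π) = 516.4 Hz.
Step 4 — Series Q: Q = ω₀L/R = 3244·0.01/182 = 0.1783.
Step 5 — 3dB bandwidth: Δω = ω₀/Q = 1.82e+04 rad/s; BW = Δω/(2π) = 2897 Hz.

(a) f₀ = 516.4 Hz  (b) Q = 0.1783  (c) BW = 2897 Hz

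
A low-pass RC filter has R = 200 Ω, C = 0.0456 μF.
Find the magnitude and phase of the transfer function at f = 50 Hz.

Step 1 — Angular frequency: ω = 2π·50 = 314.2 rad/s.
Step 2 — Transfer function: H(jω) = 1/(1 + jωRC).
Step 3 — Denominator: 1 + jωRC = 1 + j·314.2·200·4.56e-08 = 1 + j0.002865.
Step 4 — H = 1 - j0.002865.
Step 5 — Magnitude: |H| = 1 (-0.0 dB); phase: φ = -0.2°.

|H| = 1 (-0.0 dB), φ = -0.2°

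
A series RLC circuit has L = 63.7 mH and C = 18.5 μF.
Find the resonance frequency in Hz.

Step 1 — Resonance condition Im(Z)=0 gives ω₀ = 1/√(LC).
Step 2 — ω₀ = 1/√(0.0637·1.85e-05) = 921.2 rad/s.
Step 3 — f₀ = ω₀/(2π) = 146.6 Hz.

f₀ = 146.6 Hz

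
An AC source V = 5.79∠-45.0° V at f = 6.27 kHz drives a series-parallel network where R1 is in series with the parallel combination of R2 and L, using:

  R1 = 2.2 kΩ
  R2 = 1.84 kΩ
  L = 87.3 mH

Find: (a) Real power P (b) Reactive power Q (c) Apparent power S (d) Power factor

Step 1 — Angular frequency: ω = 2π·f = 2π·6270 = 3.94e+04 rad/s.
Step 2 — Component impedances:
  R1: Z = R = 2200 Ω
  R2: Z = R = 1840 Ω
  L: Z = jωL = j·3.94e+04·0.0873 = 0 + j3439 Ω
Step 3 — Parallel branch: R2 || L = 1/(1/R2 + 1/L) = 1431 + j765.3 Ω.
Step 4 — Series with R1: Z_total = R1 + (R2 || L) = 3631 + j765.3 Ω = 3710∠11.9° Ω.
Step 5 — Source phasor: V = 5.79∠-45.0° V = 4.094 - j4.094 V.
Step 6 — Current: I = V / Z = 0.0008521 - j0.001307 A = 0.001561∠-56.9° A.
Step 7 — Complex power: S = V·I* = 0.008841 + j0.001864 VA.
Step 8 — Real power: P = Re(S) = 0.008841 W.
Step 9 — Reactive power: Q = Im(S) = 0.001864 VAR.
Step 10 — Apparent power: |S| = 0.009035 VA.
Step 11 — Power factor: PF = P/|S| = 0.9785 (lagging).

(a) P = 0.008841 W  (b) Q = 0.001864 VAR  (c) S = 0.009035 VA  (d) PF = 0.9785 (lagging)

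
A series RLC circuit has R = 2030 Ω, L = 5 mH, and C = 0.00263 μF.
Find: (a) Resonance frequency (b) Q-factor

Step 1 — Resonance condition Im(Z)=0 gives ω₀ = 1/√(LC).
Step 2 — ω₀ = 1/√(0.005·2.63e-09) = 2.758e+05 rad/s.
Step 3 — f₀ = ω₀/(2π) = 4.389e+04 Hz.
Step 4 — Series Q: Q = ω₀L/R = 2.758e+05·0.005/2030 = 0.6792.

(a) f₀ = 4.389e+04 Hz  (b) Q = 0.6792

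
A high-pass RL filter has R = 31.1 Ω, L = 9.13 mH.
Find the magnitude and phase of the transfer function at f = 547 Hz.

Step 1 — Angular frequency: ω = 2π·547 = 3437 rad/s.
Step 2 — Transfer function: H(jω) = jωL/(R + jωL).
Step 3 — Numerator jωL = j·31.38; denominator R + jωL = 31.1 + j31.38.
Step 4 — H = 0.5045 + j0.5.
Step 5 — Magnitude: |H| = 0.7103 (-3.0 dB); phase: φ = 44.7°.

|H| = 0.7103 (-3.0 dB), φ = 44.7°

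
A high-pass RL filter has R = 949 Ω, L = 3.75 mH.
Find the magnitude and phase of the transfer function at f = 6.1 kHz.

Step 1 — Angular frequency: ω = 2π·6100 = 3.833e+04 rad/s.
Step 2 — Transfer function: H(jω) = jωL/(R + jωL).
Step 3 — Numerator jωL = j·143.7; denominator R + jωL = 949 + j143.7.
Step 4 — H = 0.02242 + j0.1481.
Step 5 — Magnitude: |H| = 0.1497 (-16.5 dB); phase: φ = 81.4°.

|H| = 0.1497 (-16.5 dB), φ = 81.4°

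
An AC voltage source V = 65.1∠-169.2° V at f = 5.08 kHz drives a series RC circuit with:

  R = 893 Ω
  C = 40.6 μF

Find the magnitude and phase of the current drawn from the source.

Step 1 — Angular frequency: ω = 2π·f = 2π·5080 = 3.192e+04 rad/s.
Step 2 — Component impedances:
  R: Z = R = 893 Ω
  C: Z = 1/(jωC) = -j/(ω·C) = 0 - j0.7717 Ω
Step 3 — Series combination: Z_total = R + C = 893 - j0.7717 Ω = 893∠-0.0° Ω.
Step 4 — Source phasor: V = 65.1∠-169.2° V = -63.95 - j12.2 V.
Step 5 — Ohm's law: I = V / Z_total = (-63.95 - j12.2) / (893 - j0.7717) = -0.0716 - j0.01372 A.
Step 6 — Convert to polar: |I| = 0.0729 A, ∠I = -169.2°.

I = 0.0729∠-169.2° A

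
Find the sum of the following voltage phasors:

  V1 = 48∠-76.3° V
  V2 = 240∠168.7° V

Step 1 — Convert each phasor to rectangular form:
  V1 = 48·(cos(-76.3°) + j·sin(-76.3°)) = 11.37 - j46.63 V
  V2 = 240·(cos(168.7°) + j·sin(168.7°)) = -235.3 + j47.03 V
Step 2 — Sum components: V_total = -224 + j0.3927 V.
Step 3 — Convert to polar: |V_total| = 224 V, ∠V_total = 179.9°.

V_total = 224∠179.9° V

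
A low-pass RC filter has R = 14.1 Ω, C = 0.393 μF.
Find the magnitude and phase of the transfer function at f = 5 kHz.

Step 1 — Angular frequency: ω = 2π·5000 = 3.142e+04 rad/s.
Step 2 — Transfer function: H(jω) = 1/(1 + jωRC).
Step 3 — Denominator: 1 + jωRC = 1 + j·3.142e+04·14.1·3.93e-07 = 1 + j0.1741.
Step 4 — H = 0.9706 - j0.169.
Step 5 — Magnitude: |H| = 0.9852 (-0.1 dB); phase: φ = -9.9°.

|H| = 0.9852 (-0.1 dB), φ = -9.9°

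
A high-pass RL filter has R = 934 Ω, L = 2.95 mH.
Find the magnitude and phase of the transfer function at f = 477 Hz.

Step 1 — Angular frequency: ω = 2π·477 = 2997 rad/s.
Step 2 — Transfer function: H(jω) = jωL/(R + jωL).
Step 3 — Numerator jωL = j·8.841; denominator R + jωL = 934 + j8.841.
Step 4 — H = 8.96e-05 + j0.009465.
Step 5 — Magnitude: |H| = 0.009466 (-40.5 dB); phase: φ = 89.5°.

|H| = 0.009466 (-40.5 dB), φ = 89.5°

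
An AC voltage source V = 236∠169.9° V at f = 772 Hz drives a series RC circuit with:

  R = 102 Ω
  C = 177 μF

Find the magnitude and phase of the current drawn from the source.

Step 1 — Angular frequency: ω = 2π·f = 2π·772 = 4851 rad/s.
Step 2 — Component impedances:
  R: Z = R = 102 Ω
  C: Z = 1/(jωC) = -j/(ω·C) = 0 - j1.165 Ω
Step 3 — Series combination: Z_total = R + C = 102 - j1.165 Ω = 102∠-0.7° Ω.
Step 4 — Source phasor: V = 236∠169.9° V = -232.3 + j41.39 V.
Step 5 — Ohm's law: I = V / Z_total = (-232.3 + j41.39) / (102 - j1.165) = -2.282 + j0.3797 A.
Step 6 — Convert to polar: |I| = 2.314 A, ∠I = 170.6°.

I = 2.314∠170.6° A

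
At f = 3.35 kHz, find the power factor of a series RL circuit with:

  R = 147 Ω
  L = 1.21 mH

Step 1 — Angular frequency: ω = 2π·f = 2π·3350 = 2.105e+04 rad/s.
Step 2 — Component impedances:
  R: Z = R = 147 Ω
  L: Z = jωL = j·2.105e+04·0.00121 = 0 + j25.47 Ω
Step 3 — Series combination: Z_total = R + L = 147 + j25.47 Ω = 149.2∠9.8° Ω.
Step 4 — Power factor: PF = cos(φ) = Re(Z)/|Z| = 147/149.2 = 0.9853.
Step 5 — Type: Im(Z) = 25.47 ⇒ lagging (phase φ = 9.8°).

PF = 0.9853 (lagging, φ = 9.8°)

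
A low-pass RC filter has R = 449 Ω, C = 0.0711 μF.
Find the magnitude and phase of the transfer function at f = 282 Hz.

Step 1 — Angular frequency: ω = 2π·282 = 1772 rad/s.
Step 2 — Transfer function: H(jω) = 1/(1 + jωRC).
Step 3 — Denominator: 1 + jωRC = 1 + j·1772·449·7.11e-08 = 1 + j0.05656.
Step 4 — H = 0.9968 - j0.05638.
Step 5 — Magnitude: |H| = 0.9984 (-0.0 dB); phase: φ = -3.2°.

|H| = 0.9984 (-0.0 dB), φ = -3.2°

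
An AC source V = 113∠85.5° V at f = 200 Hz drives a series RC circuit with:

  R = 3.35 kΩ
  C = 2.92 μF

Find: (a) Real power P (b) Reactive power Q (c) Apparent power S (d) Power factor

Step 1 — Angular frequency: ω = 2π·f = 2π·200 = 1257 rad/s.
Step 2 — Component impedances:
  R: Z = R = 3350 Ω
  C: Z = 1/(jωC) = -j/(ω·C) = 0 - j272.5 Ω
Step 3 — Series combination: Z_total = R + C = 3350 - j272.5 Ω = 3361∠-4.7° Ω.
Step 4 — Source phasor: V = 113∠85.5° V = 8.866 + j112.7 V.
Step 5 — Current: I = V / Z = -8.85e-05 + j0.03362 A = 0.03362∠90.2° A.
Step 6 — Complex power: S = V·I* = 3.787 - j0.308 VA.
Step 7 — Real power: P = Re(S) = 3.787 W.
Step 8 — Reactive power: Q = Im(S) = -0.308 VAR.
Step 9 — Apparent power: |S| = 3.799 VA.
Step 10 — Power factor: PF = P/|S| = 0.9967 (leading).

(a) P = 3.787 W  (b) Q = -0.308 VAR  (c) S = 3.799 VA  (d) PF = 0.9967 (leading)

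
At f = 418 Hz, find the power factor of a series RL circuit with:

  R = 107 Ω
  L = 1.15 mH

Step 1 — Angular frequency: ω = 2π·f = 2π·418 = 2626 rad/s.
Step 2 — Component impedances:
  R: Z = R = 107 Ω
  L: Z = jωL = j·2626·0.00115 = 0 + j3.02 Ω
Step 3 — Series combination: Z_total = R + L = 107 + j3.02 Ω = 107∠1.6° Ω.
Step 4 — Power factor: PF = cos(φ) = Re(Z)/|Z| = 107/107.04 = 0.9996.
Step 5 — Type: Im(Z) = 3.02 ⇒ lagging (phase φ = 1.6°).

PF = 0.9996 (lagging, φ = 1.6°)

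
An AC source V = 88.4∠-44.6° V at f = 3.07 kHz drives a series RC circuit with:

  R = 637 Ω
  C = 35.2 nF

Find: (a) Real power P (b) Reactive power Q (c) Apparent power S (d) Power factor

Step 1 — Angular frequency: ω = 2π·f = 2π·3070 = 1.929e+04 rad/s.
Step 2 — Component impedances:
  R: Z = R = 637 Ω
  C: Z = 1/(jωC) = -j/(ω·C) = 0 - j1473 Ω
Step 3 — Series combination: Z_total = R + C = 637 - j1473 Ω = 1605∠-66.6° Ω.
Step 4 — Source phasor: V = 88.4∠-44.6° V = 62.94 - j62.07 V.
Step 5 — Current: I = V / Z = 0.05107 + j0.02065 A = 0.05509∠22.0° A.
Step 6 — Complex power: S = V·I* = 1.933 - j4.47 VA.
Step 7 — Real power: P = Re(S) = 1.933 W.
Step 8 — Reactive power: Q = Im(S) = -4.47 VAR.
Step 9 — Apparent power: |S| = 4.87 VA.
Step 10 — Power factor: PF = P/|S| = 0.397 (leading).

(a) P = 1.933 W  (b) Q = -4.47 VAR  (c) S = 4.87 VA  (d) PF = 0.397 (leading)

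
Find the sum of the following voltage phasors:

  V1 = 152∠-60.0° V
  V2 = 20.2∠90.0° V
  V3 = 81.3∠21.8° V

Step 1 — Convert each phasor to rectangular form:
  V1 = 152·(cos(-60.0°) + j·sin(-60.0°)) = 76 - j131.6 V
  V2 = 20.2·(cos(90.0°) + j·sin(90.0°)) = 0 + j20.2 V
  V3 = 81.3·(cos(21.8°) + j·sin(21.8°)) = 75.49 + j30.19 V
Step 2 — Sum components: V_total = 151.5 - j81.24 V.
Step 3 — Convert to polar: |V_total| = 171.9 V, ∠V_total = -28.2°.

V_total = 171.9∠-28.2° V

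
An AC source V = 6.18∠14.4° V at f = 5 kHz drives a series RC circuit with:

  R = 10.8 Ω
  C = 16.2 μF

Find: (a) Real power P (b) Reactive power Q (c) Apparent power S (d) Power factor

Step 1 — Angular frequency: ω = 2π·f = 2π·5000 = 3.142e+04 rad/s.
Step 2 — Component impedances:
  R: Z = R = 10.8 Ω
  C: Z = 1/(jωC) = -j/(ω·C) = 0 - j1.965 Ω
Step 3 — Series combination: Z_total = R + C = 10.8 - j1.965 Ω = 10.98∠-10.3° Ω.
Step 4 — Source phasor: V = 6.18∠14.4° V = 5.986 + j1.537 V.
Step 5 — Current: I = V / Z = 0.5114 + j0.2354 A = 0.563∠24.7° A.
Step 6 — Complex power: S = V·I* = 3.423 - j0.6228 VA.
Step 7 — Real power: P = Re(S) = 3.423 W.
Step 8 — Reactive power: Q = Im(S) = -0.6228 VAR.
Step 9 — Apparent power: |S| = 3.479 VA.
Step 10 — Power factor: PF = P/|S| = 0.9839 (leading).

(a) P = 3.423 W  (b) Q = -0.6228 VAR  (c) S = 3.479 VA  (d) PF = 0.9839 (leading)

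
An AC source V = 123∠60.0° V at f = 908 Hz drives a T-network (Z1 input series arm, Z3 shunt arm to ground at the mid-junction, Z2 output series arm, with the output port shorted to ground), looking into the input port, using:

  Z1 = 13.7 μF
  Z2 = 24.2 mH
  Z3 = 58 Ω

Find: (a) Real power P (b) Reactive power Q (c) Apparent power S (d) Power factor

Step 1 — Angular frequency: ω = 2π·f = 2π·908 = 5705 rad/s.
Step 2 — Component impedances:
  Z1: Z = 1/(jωC) = -j/(ω·C) = 0 - j12.79 Ω
  Z2: Z = jωL = j·5705·0.0242 = 0 + j138.1 Ω
  Z3: Z = R = 58 Ω
Step 3 — With the output port shorted to ground, the output series arm Z2 runs from the junction to ground; the shunt arm Z3 also runs from the junction to ground. They appear in parallel: Z3 || Z2 = 49.3 + j20.71 Ω.
Step 4 — Series with input arm Z1: Z_in = Z1 + (Z3 || Z2) = 49.3 + j7.916 Ω = 49.93∠9.1° Ω.
Step 5 — Source phasor: V = 123∠60.0° V = 61.5 + j106.5 V.
Step 6 — Current: I = V / Z = 1.554 + j1.911 A = 2.463∠50.9° A.
Step 7 — Complex power: S = V·I* = 299.2 + j48.04 VA.
Step 8 — Real power: P = Re(S) = 299.2 W.
Step 9 — Reactive power: Q = Im(S) = 48.04 VAR.
Step 10 — Apparent power: |S| = 303 VA.
Step 11 — Power factor: PF = P/|S| = 0.9874 (lagging).

(a) P = 299.2 W  (b) Q = 48.04 VAR  (c) S = 303 VA  (d) PF = 0.9874 (lagging)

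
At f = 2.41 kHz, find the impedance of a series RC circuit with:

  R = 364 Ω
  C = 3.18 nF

Step 1 — Angular frequency: ω = 2π·f = 2π·2410 = 1.514e+04 rad/s.
Step 2 — Component impedances:
  R: Z = R = 364 Ω
  C: Z = 1/(jωC) = -j/(ω·C) = 0 - j2.077e+04 Ω
Step 3 — Series combination: Z_total = R + C = 364 - j2.077e+04 Ω = 2.077e+04∠-89.0° Ω.

Z = 364 - j2.077e+04 Ω = 2.077e+04∠-89.0° Ω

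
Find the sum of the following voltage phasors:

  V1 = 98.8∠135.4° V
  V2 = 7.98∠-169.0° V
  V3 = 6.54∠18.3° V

Step 1 — Convert each phasor to rectangular form:
  V1 = 98.8·(cos(135.4°) + j·sin(135.4°)) = -70.35 + j69.37 V
  V2 = 7.98·(cos(-169.0°) + j·sin(-169.0°)) = -7.833 - j1.523 V
  V3 = 6.54·(cos(18.3°) + j·sin(18.3°)) = 6.209 + j2.054 V
Step 2 — Sum components: V_total = -71.97 + j69.9 V.
Step 3 — Convert to polar: |V_total| = 100.3 V, ∠V_total = 135.8°.

V_total = 100.3∠135.8° V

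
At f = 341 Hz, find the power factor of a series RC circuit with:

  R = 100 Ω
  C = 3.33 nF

Step 1 — Angular frequency: ω = 2π·f = 2π·341 = 2143 rad/s.
Step 2 — Component impedances:
  R: Z = R = 100 Ω
  C: Z = 1/(jωC) = -j/(ω·C) = 0 - j1.402e+05 Ω
Step 3 — Series combination: Z_total = R + C = 100 - j1.402e+05 Ω = 1.402e+05∠-90.0° Ω.
Step 4 — Power factor: PF = cos(φ) = Re(Z)/|Z| = 100/1.4016e+05 = 0.0007135.
Step 5 — Type: Im(Z) = -1.402e+05 ⇒ leading (phase φ = -90.0°).

PF = 0.0007135 (leading, φ = -90.0°)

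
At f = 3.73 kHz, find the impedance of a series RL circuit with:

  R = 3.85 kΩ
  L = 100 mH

Step 1 — Angular frequency: ω = 2π·f = 2π·3730 = 2.344e+04 rad/s.
Step 2 — Component impedances:
  R: Z = R = 3850 Ω
  L: Z = jωL = j·2.344e+04·0.1 = 0 + j2344 Ω
Step 3 — Series combination: Z_total = R + L = 3850 + j2344 Ω = 4507∠31.3° Ω.

Z = 3850 + j2344 Ω = 4507∠31.3° Ω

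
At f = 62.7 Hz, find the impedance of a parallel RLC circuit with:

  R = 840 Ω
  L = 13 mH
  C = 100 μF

Step 1 — Angular frequency: ω = 2π·f = 2π·62.7 = 394 rad/s.
Step 2 — Component impedances:
  R: Z = R = 840 Ω
  L: Z = jωL = j·394·0.013 = 0 + j5.121 Ω
  C: Z = 1/(jωC) = -j/(ω·C) = 0 - j25.38 Ω
Step 3 — Parallel combination: 1/Z_total = 1/R + 1/L + 1/C; Z_total = 0.049 + j6.416 Ω = 6.416∠89.6° Ω.

Z = 0.049 + j6.416 Ω = 6.416∠89.6° Ω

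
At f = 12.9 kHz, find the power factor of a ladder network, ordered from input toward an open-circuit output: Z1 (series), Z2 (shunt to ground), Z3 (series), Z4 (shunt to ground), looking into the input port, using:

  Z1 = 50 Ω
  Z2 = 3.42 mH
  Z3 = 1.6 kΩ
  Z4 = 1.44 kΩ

Step 1 — Angular frequency: ω = 2π·f = 2π·1.29e+04 = 8.105e+04 rad/s.
Step 2 — Component impedances:
  Z1: Z = R = 50 Ω
  Z2: Z = jωL = j·8.105e+04·0.00342 = 0 + j277.2 Ω
  Z3: Z = R = 1600 Ω
  Z4: Z = R = 1440 Ω
Step 3 — Ladder network (open output): work backward from the far end, alternating series and parallel combinations. Z_in = 75.07 + j274.9 Ω = 285∠74.7° Ω.
Step 4 — Power factor: PF = cos(φ) = Re(Z)/|Z| = 75.07/285 = 0.2634.
Step 5 — Type: Im(Z) = 274.9 ⇒ lagging (phase φ = 74.7°).

PF = 0.2634 (lagging, φ = 74.7°)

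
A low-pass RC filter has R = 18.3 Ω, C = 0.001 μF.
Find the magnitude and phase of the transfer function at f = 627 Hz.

Step 1 — Angular frequency: ω = 2π·627 = 3940 rad/s.
Step 2 — Transfer function: H(jω) = 1/(1 + jωRC).
Step 3 — Denominator: 1 + jωRC = 1 + j·3940·18.3·1e-09 = 1 + j7.209e-05.
Step 4 — H = 1 - j7.209e-05.
Step 5 — Magnitude: |H| = 1 (-0.0 dB); phase: φ = -0.0°.

|H| = 1 (-0.0 dB), φ = -0.0°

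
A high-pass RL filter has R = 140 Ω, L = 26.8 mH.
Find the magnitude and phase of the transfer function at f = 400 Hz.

Step 1 — Angular frequency: ω = 2π·400 = 2513 rad/s.
Step 2 — Transfer function: H(jω) = jωL/(R + jωL).
Step 3 — Numerator jωL = j·67.36; denominator R + jωL = 140 + j67.36.
Step 4 — H = 0.188 + j0.3907.
Step 5 — Magnitude: |H| = 0.4335 (-7.3 dB); phase: φ = 64.3°.

|H| = 0.4335 (-7.3 dB), φ = 64.3°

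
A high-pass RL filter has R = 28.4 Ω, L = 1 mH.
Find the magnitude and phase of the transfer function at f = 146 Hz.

Step 1 — Angular frequency: ω = 2π·146 = 917.3 rad/s.
Step 2 — Transfer function: H(jω) = jωL/(R + jωL).
Step 3 — Numerator jωL = j·0.9173; denominator R + jωL = 28.4 + j0.9173.
Step 4 — H = 0.001042 + j0.03227.
Step 5 — Magnitude: |H| = 0.03228 (-29.8 dB); phase: φ = 88.1°.

|H| = 0.03228 (-29.8 dB), φ = 88.1°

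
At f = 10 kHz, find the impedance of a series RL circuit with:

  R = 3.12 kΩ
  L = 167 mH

Step 1 — Angular frequency: ω = 2π·f = 2π·1e+04 = 6.283e+04 rad/s.
Step 2 — Component impedances:
  R: Z = R = 3120 Ω
  L: Z = jωL = j·6.283e+04·0.167 = 0 + j1.049e+04 Ω
Step 3 — Series combination: Z_total = R + L = 3120 + j1.049e+04 Ω = 1.095e+04∠73.4° Ω.

Z = 3120 + j1.049e+04 Ω = 1.095e+04∠73.4° Ω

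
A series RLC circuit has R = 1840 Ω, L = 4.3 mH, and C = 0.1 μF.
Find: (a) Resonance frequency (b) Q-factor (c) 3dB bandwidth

Step 1 — Resonance condition Im(Z)=0 gives ω₀ = 1/√(LC).
Step 2 — ω₀ = 1/√(0.0043·1e-07) = 4.822e+04 rad/s.
Step 3 — f₀ = ω₀/(2π) = 7675 Hz.
Step 4 — Series Q: Q = ω₀L/R = 4.822e+04·0.0043/1840 = 0.1127.
Step 5 — 3dB bandwidth: Δω = ω₀/Q = 4.279e+05 rad/s; BW = Δω/(2π) = 6.81e+04 Hz.

(a) f₀ = 7675 Hz  (b) Q = 0.1127  (c) BW = 6.81e+04 Hz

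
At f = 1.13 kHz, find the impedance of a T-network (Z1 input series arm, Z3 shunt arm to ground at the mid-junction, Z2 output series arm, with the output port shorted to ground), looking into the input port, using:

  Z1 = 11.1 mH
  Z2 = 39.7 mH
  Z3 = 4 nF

Step 1 — Angular frequency: ω = 2π·f = 2π·1130 = 7100 rad/s.
Step 2 — Component impedances:
  Z1: Z = jωL = j·7100·0.0111 = 0 + j78.81 Ω
  Z2: Z = jωL = j·7100·0.0397 = 0 + j281.9 Ω
  Z3: Z = 1/(jωC) = -j/(ω·C) = 0 - j3.521e+04 Ω
Step 3 — With the output port shorted to ground, the output series arm Z2 runs from the junction to ground; the shunt arm Z3 also runs from the junction to ground. They appear in parallel: Z3 || Z2 = 0 + j284.1 Ω.
Step 4 — Series with input arm Z1: Z_in = Z1 + (Z3 || Z2) = 0 + j363 Ω = 363∠90.0° Ω.

Z = 0 + j363 Ω = 363∠90.0° Ω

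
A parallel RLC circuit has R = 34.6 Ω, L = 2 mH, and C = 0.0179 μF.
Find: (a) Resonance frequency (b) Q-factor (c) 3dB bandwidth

Step 1 — Resonance: ω₀ = 1/√(LC) = 1/√(0.002·1.79e-08) = 1.671e+05 rad/s.
Step 2 — f₀ = ω₀/(2π) = 2.66e+04 Hz.
Step 3 — Parallel Q: Q = R/(ω₀L) = 34.6/(1.671e+05·0.002) = 0.1035.
Step 4 — Bandwidth: Δω = ω₀/Q = 1.615e+06 rad/s; BW = Δω/(2π) = 2.57e+05 Hz.

(a) f₀ = 2.66e+04 Hz  (b) Q = 0.1035  (c) BW = 2.57e+05 Hz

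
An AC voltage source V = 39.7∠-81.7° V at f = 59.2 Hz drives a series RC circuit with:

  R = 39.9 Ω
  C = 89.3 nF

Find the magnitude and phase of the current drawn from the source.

Step 1 — Angular frequency: ω = 2π·f = 2π·59.2 = 372 rad/s.
Step 2 — Component impedances:
  R: Z = R = 39.9 Ω
  C: Z = 1/(jωC) = -j/(ω·C) = 0 - j3.011e+04 Ω
Step 3 — Series combination: Z_total = R + C = 39.9 - j3.011e+04 Ω = 3.011e+04∠-89.9° Ω.
Step 4 — Source phasor: V = 39.7∠-81.7° V = 5.731 - j39.28 V.
Step 5 — Ohm's law: I = V / Z_total = (5.731 - j39.28) / (39.9 - j3.011e+04) = 0.001305 + j0.0001886 A.
Step 6 — Convert to polar: |I| = 0.001319 A, ∠I = 8.2°.

I = 0.001319∠8.2° A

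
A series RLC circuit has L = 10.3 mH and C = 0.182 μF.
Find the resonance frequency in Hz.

Step 1 — Resonance condition Im(Z)=0 gives ω₀ = 1/√(LC).
Step 2 — ω₀ = 1/√(0.0103·1.82e-07) = 2.31e+04 rad/s.
Step 3 — f₀ = ω₀/(2π) = 3676 Hz.

f₀ = 3676 Hz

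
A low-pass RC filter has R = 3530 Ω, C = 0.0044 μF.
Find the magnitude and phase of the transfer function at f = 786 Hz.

Step 1 — Angular frequency: ω = 2π·786 = 4939 rad/s.
Step 2 — Transfer function: H(jω) = 1/(1 + jωRC).
Step 3 — Denominator: 1 + jωRC = 1 + j·4939·3530·4.4e-09 = 1 + j0.07671.
Step 4 — H = 0.9942 - j0.07626.
Step 5 — Magnitude: |H| = 0.9971 (-0.0 dB); phase: φ = -4.4°.

|H| = 0.9971 (-0.0 dB), φ = -4.4°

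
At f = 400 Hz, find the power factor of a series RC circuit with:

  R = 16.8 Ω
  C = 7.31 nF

Step 1 — Angular frequency: ω = 2π·f = 2π·400 = 2513 rad/s.
Step 2 — Component impedances:
  R: Z = R = 16.8 Ω
  C: Z = 1/(jωC) = -j/(ω·C) = 0 - j5.443e+04 Ω
Step 3 — Series combination: Z_total = R + C = 16.8 - j5.443e+04 Ω = 5.443e+04∠-90.0° Ω.
Step 4 — Power factor: PF = cos(φ) = Re(Z)/|Z| = 16.8/5.443e+04 = 0.0003087.
Step 5 — Type: Im(Z) = -5.443e+04 ⇒ leading (phase φ = -90.0°).

PF = 0.0003087 (leading, φ = -90.0°)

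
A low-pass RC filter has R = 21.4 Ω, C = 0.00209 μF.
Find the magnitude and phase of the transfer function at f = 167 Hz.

Step 1 — Angular frequency: ω = 2π·167 = 1049 rad/s.
Step 2 — Transfer function: H(jω) = 1/(1 + jωRC).
Step 3 — Denominator: 1 + jωRC = 1 + j·1049·21.4·2.09e-09 = 1 + j4.693e-05.
Step 4 — H = 1 - j4.693e-05.
Step 5 — Magnitude: |H| = 1 (-0.0 dB); phase: φ = -0.0°.

|H| = 1 (-0.0 dB), φ = -0.0°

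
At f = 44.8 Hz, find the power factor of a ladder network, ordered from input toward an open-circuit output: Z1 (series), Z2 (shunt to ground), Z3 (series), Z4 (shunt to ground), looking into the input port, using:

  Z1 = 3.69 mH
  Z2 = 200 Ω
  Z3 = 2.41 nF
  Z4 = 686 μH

Step 1 — Angular frequency: ω = 2π·f = 2π·44.8 = 281.5 rad/s.
Step 2 — Component impedances:
  Z1: Z = jωL = j·281.5·0.00369 = 0 + j1.039 Ω
  Z2: Z = R = 200 Ω
  Z3: Z = 1/(jωC) = -j/(ω·C) = 0 - j1.474e+06 Ω
  Z4: Z = jωL = j·281.5·0.000686 = 0 + j0.1931 Ω
Step 3 — Ladder network (open output): work backward from the far end, alternating series and parallel combinations. Z_in = 200 + j1.012 Ω = 200∠0.3° Ω.
Step 4 — Power factor: PF = cos(φ) = Re(Z)/|Z| = 200/200 = 1.
Step 5 — Type: Im(Z) = 1.012 ⇒ lagging (phase φ = 0.3°).

PF = 1 (lagging, φ = 0.3°)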